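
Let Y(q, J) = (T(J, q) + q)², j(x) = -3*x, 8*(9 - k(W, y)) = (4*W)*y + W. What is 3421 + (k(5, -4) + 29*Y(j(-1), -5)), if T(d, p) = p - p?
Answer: 29603/8 ≈ 3700.4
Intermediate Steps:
T(d, p) = 0
k(W, y) = 9 - W/8 - W*y/2 (k(W, y) = 9 - ((4*W)*y + W)/8 = 9 - (4*W*y + W)/8 = 9 - (W + 4*W*y)/8 = 9 + (-W/8 - W*y/2) = 9 - W/8 - W*y/2)
Y(q, J) = q² (Y(q, J) = (0 + q)² = q²)
3421 + (k(5, -4) + 29*Y(j(-1), -5)) = 3421 + ((9 - ⅛*5 - ½*5*(-4)) + 29*(-3*(-1))²) = 3421 + ((9 - 5/8 + 10) + 29*3²) = 3421 + (147/8 + 29*9) = 3421 + (147/8 + 261) = 3421 + 2235/8 = 29603/8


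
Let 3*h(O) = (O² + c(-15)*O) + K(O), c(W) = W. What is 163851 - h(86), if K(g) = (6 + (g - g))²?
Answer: 485411/3 ≈ 1.6180e+5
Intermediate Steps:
K(g) = 36 (K(g) = (6 + 0)² = 6² = 36)
h(O) = 12 - 5*O + O²/3 (h(O) = ((O² - 15*O) + 36)/3 = (36 + O² - 15*O)/3 = 12 - 5*O + O²/3)
163851 - h(86) = 163851 - (12 - 5*86 + (⅓)*86²) = 163851 - (12 - 430 + (⅓)*7396) = 163851 - (12 - 430 + 7396/3) = 163851 - 1*6142/3 = 163851 - 6142/3 = 485411/3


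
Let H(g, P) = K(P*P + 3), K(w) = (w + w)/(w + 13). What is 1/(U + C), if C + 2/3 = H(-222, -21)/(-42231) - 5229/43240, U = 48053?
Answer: 834513277080/40100209205507557 ≈ 2.0811e-5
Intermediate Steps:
K(w) = 2*w/(13 + w) (K(w) = (2*w)/(13 + w) = 2*w/(13 + w))
H(g, P) = 2*(3 + P**2)/(16 + P**2) (H(g, P) = 2*(P*P + 3)/(13 + (P*P + 3)) = 2*(P**2 + 3)/(13 + (P**2 + 3)) = 2*(3 + P**2)/(13 + (3 + P**2)) = 2*(3 + P**2)/(16 + P**2))
C = -657298017683/834513277080 (C = -2/3 + ((2*(3 + (-21)**2)/(16 + (-21)**2))/(-42231) - 5229/43240) = -2/3 + ((2*(3 + 441)/(16 + 441))*(-1/42231) - 5229*1/43240) = -2/3 + ((2*444/457)*(-1/42231) - 5229/43240) = -2/3 + ((2*(1/457)*444)*(-1/42231) - 5229/43240) = -2/3 + ((888/457)*(-1/42231) - 5229/43240) = -2/3 + (-296/6433189 - 5229/43240) = -2/3 - 33651944321/278171092360 = -657298017683/834513277080 ≈ -0.78764)
1/(U + C) = 1/(48053 - 657298017683/834513277080) = 1/(40100209205507557/834513277080) = 834513277080/40100209205507557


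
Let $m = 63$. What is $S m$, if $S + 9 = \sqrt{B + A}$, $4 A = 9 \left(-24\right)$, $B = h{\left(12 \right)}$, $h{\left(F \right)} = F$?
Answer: $-567 + 63 i \sqrt{42} \approx -567.0 + 408.29 i$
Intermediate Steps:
$B = 12$
$A = -54$ ($A = \frac{9 \left(-24\right)}{4} = \frac{1}{4} \left(-216\right) = -54$)
$S = -9 + i \sqrt{42}$ ($S = -9 + \sqrt{12 - 54} = -9 + \sqrt{-42} = -9 + i \sqrt{42} \approx -9.0 + 6.4807 i$)
$S m = \left(-9 + i \sqrt{42}\right) 63 = -567 + 63 i \sqrt{42}$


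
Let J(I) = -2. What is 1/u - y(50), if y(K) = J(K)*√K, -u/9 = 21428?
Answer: -1/192852 + 10*√2 ≈ 14.142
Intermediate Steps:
u = -192852 (u = -9*21428 = -192852)
y(K) = -2*√K
1/u - y(50) = 1/(-192852) - (-2)*√50 = -1/192852 - (-2)*5*√2 = -1/192852 - (-10)*√2 = -1/192852 + 10*√2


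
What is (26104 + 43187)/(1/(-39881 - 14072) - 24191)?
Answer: -1246152441/435059008 ≈ -2.8643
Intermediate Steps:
(26104 + 43187)/(1/(-39881 - 14072) - 24191) = 69291/(1/(-53953) - 24191) = 69291/(-1/53953 - 24191) = 69291/(-1305177024/53953) = 69291*(-53953/1305177024) = -1246152441/435059008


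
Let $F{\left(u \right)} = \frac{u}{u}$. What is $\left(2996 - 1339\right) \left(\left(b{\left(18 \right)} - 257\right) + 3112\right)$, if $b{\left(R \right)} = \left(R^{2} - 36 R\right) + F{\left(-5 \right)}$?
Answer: $4195524$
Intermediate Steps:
$F{\left(u \right)} = 1$
$b{\left(R \right)} = 1 + R^{2} - 36 R$ ($b{\left(R \right)} = \left(R^{2} - 36 R\right) + 1 = 1 + R^{2} - 36 R$)
$\left(2996 - 1339\right) \left(\left(b{\left(18 \right)} - 257\right) + 3112\right) = \left(2996 - 1339\right) \left(\left(\left(1 + 18^{2} - 648\right) - 257\right) + 3112\right) = 1657 \left(\left(\left(1 + 324 - 648\right) - 257\right) + 3112\right) = 1657 \left(\left(-323 - 257\right) + 3112\right) = 1657 \left(-580 + 3112\right) = 1657 \cdot 2532 = 4195524$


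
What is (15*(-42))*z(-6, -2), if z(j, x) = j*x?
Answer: -7560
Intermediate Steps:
(15*(-42))*z(-6, -2) = (15*(-42))*(-6*(-2)) = -630*12 = -7560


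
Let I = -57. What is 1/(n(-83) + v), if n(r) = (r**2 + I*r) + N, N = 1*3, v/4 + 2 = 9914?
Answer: 1/51271 ≈ 1.9504e-5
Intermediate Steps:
v = 39648 (v = -8 + 4*9914 = -8 + 39656 = 39648)
N = 3
n(r) = 3 + r**2 - 57*r (n(r) = (r**2 - 57*r) + 3 = 3 + r**2 - 57*r)
1/(n(-83) + v) = 1/((3 + (-83)**2 - 57*(-83)) + 39648) = 1/((3 + 6889 + 4731) + 39648) = 1/(11623 + 39648) = 1/51271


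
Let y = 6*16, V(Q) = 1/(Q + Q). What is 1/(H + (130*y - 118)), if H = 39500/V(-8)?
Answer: -1/619638 ≈ -1.6138e-6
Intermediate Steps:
V(Q) = 1/(2*Q)
y = 96
H = -632000 (H = 39500/(((½)/(-8))) = 39500/(((½)*(-⅛))) = 39500/(-1/16) = 39500*(-16) = -632000)
1/(H + (130*y - 118)) = 1/(-632000 + (130*96 - 118)) = 1/(-632000 + (12480 - 118)) = 1/(-632000 + 12362) = 1/(-619638) = -1/619638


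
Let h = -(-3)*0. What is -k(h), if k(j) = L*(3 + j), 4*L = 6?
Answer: -9/2 ≈ -4.5000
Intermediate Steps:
L = 3/2 (L = (¼)*6 = 3/2 ≈ 1.5000)
h = 0 (h = -3*0 = 0)
k(j) = 9/2 + 3*j/2 (k(j) = 3*(3 + j)/2 = 9/2 + 3*j/2)
-k(h) = -(9/2 + (3/2)*0) = -(9/2 + 0) = -1*9/2 = -9/2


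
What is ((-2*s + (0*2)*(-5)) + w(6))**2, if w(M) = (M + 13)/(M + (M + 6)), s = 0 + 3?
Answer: 7921/324 ≈ 24.448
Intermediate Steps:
s = 3
w(M) = (13 + M)/(6 + 2*M) (w(M) = (13 + M)/(M + (6 + M)) = (13 + M)/(6 + 2*M))
((-2*s + (0*2)*(-5)) + w(6))**2 = ((-2*3 + (0*2)*(-5)) + (13 + 6)/(2*(3 + 6)))**2 = ((-6 + 0*(-5)) + (1/2)*19/9)**2 = ((-6 + 0) + (1/2)*(1/9)*19)**2 = (-6 + 19/18)**2 = (-89/18)**2 = 7921/324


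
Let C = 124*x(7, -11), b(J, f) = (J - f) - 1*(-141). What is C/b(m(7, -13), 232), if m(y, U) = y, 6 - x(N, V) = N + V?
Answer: -310/21 ≈ -14.762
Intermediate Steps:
x(N, V) = 6 - N - V (x(N, V) = 6 - (N + V) = 6 + (-N - V) = 6 - N - V)
b(J, f) = 141 + J - f (b(J, f) = (J - f) + 141 = 141 + J - f)
C = 1240 (C = 124*(6 - 1*7 - 1*(-11)) = 124*(6 - 7 + 11) = 124*10 = 1240)
C/b(m(7, -13), 232) = 1240/(141 + 7 - 1*232) = 1240/(141 + 7 - 232) = 1240/(-84) = 1240*(-1/84) = -310/21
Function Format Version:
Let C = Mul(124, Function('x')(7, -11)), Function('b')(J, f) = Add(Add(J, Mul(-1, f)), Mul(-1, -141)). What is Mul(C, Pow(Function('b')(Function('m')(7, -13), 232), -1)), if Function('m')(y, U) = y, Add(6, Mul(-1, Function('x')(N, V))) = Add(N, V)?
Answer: Rational(-310, 21) ≈ -14.762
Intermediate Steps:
Function('x')(N, V) = Add(6, Mul(-1, N), Mul(-1, V)) (Function('x')(N, V) = Add(6, Mul(-1, Add(N, V))) = Add(6, Add(Mul(-1, N), Mul(-1, V))) = Add(6, Mul(-1, N), Mul(-1, V)))
Function('b')(J, f) = Add(141, J, Mul(-1, f)) (Function('b')(J, f) = Add(Add(J, Mul(-1, f)), 141) = Add(141, J, Mul(-1, f)))
C = 1240 (C = Mul(124, Add(6, Mul(-1, 7), Mul(-1, -11))) = Mul(124, Add(6, -7, 11)) = Mul(124, 10) = 1240)
Mul(C, Pow(Function('b')(Function('m')(7, -13), 232), -1)) = Mul(1240, Pow(Add(141, 7, Mul(-1, 232)), -1)) = Mul(1240, Pow(Add(141, 7, -232), -1)) = Mul(1240, Pow(-84, -1)) = Mul(1240, Rational(-1, 84)) = Rational(-310, 21)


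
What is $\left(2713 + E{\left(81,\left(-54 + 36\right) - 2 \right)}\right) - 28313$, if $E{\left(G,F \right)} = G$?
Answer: $-25519$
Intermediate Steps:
$\left(2713 + E{\left(81,\left(-54 + 36\right) - 2 \right)}\right) - 28313 = \left(2713 + 81\right) - 28313 = 2794 - 28313 = -25519$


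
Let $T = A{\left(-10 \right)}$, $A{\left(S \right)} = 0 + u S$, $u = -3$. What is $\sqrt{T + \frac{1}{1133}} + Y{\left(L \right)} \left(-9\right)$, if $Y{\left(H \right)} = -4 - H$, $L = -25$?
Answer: $-189 + \frac{\sqrt{38511803}}{1133} \approx -183.52$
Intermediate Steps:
$A{\left(S \right)} = - 3 S$ ($A{\left(S \right)} = 0 - 3 S = - 3 S$)
$T = 30$ ($T = \left(-3\right) \left(-10\right) = 30$)
$\sqrt{T + \frac{1}{1133}} + Y{\left(L \right)} \left(-9\right) = \sqrt{30 + \frac{1}{1133}} + \left(-4 - -25\right) \left(-9\right) = \sqrt{30 + \frac{1}{1133}} + \left(-4 + 25\right) \left(-9\right) = \sqrt{\frac{33991}{1133}} + 21 \left(-9\right) = \frac{\sqrt{38511803}}{1133} - 189 = -189 + \frac{\sqrt{38511803}}{1133}$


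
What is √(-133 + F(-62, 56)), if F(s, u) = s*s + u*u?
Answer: √6847 ≈ 82.747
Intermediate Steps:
F(s, u) = s² + u²
√(-133 + F(-62, 56)) = √(-133 + ((-62)² + 56²)) = √(-133 + (3844 + 3136)) = √(-133 + 6980) = √6847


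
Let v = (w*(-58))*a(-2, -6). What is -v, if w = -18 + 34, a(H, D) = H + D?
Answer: -7424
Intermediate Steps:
a(H, D) = D + H
w = 16
v = 7424 (v = (16*(-58))*(-6 - 2) = -928*(-8) = 7424)
-v = -1*7424 = -7424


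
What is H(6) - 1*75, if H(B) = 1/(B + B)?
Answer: -899/12 ≈ -74.917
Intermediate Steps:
H(B) = 1/(2*B)
H(6) - 1*75 = (1/2)/6 - 1*75 = (1/2)*(1/6) - 75 = 1/12 - 75 = -899/12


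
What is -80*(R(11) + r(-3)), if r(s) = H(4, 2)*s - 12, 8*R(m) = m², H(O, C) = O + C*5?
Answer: 3110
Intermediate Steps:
H(O, C) = O + 5*C
R(m) = m²/8
r(s) = -12 + 14*s (r(s) = (4 + 5*2)*s - 12 = (4 + 10)*s - 12 = 14*s - 12 = -12 + 14*s)
-80*(R(11) + r(-3)) = -80*((⅛)*11² + (-12 + 14*(-3))) = -80*((⅛)*121 + (-12 - 42)) = -80*(121/8 - 54) = -80*(-311/8) = 3110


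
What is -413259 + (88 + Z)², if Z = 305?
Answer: -258810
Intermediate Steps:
-413259 + (88 + Z)² = -413259 + (88 + 305)² = -413259 + 393² = -413259 + 154449 = -258810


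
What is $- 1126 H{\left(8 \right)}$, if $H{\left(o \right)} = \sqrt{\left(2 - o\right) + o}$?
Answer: $- 1126 \sqrt{2} \approx -1592.4$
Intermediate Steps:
$H{\left(o \right)} = \sqrt{2}$
$- 1126 H{\left(8 \right)} = - 1126 \sqrt{2}$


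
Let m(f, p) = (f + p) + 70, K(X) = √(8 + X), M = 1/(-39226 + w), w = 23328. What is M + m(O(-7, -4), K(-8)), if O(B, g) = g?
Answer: 1049267/15898 ≈ 66.000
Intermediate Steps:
M = -1/15898 (M = 1/(-39226 + 23328) = 1/(-15898) = -1/15898 ≈ -6.2901e-5)
m(f, p) = 70 + f + p
M + m(O(-7, -4), K(-8)) = -1/15898 + (70 - 4 + √(8 - 8)) = -1/15898 + (70 - 4 + √0) = -1/15898 + (70 - 4 + 0) = -1/15898 + 66 = 1049267/15898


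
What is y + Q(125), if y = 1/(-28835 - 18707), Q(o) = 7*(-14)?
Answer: -4659117/47542 ≈ -98.000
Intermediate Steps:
Q(o) = -98
y = -1/47542 (y = 1/(-47542) = -1/47542 ≈ -2.1034e-5)
y + Q(125) = -1/47542 - 98 = -4659117/47542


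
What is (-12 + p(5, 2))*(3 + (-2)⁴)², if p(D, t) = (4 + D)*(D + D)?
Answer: 28158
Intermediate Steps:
p(D, t) = 2*D*(4 + D) (p(D, t) = (4 + D)*(2*D) = 2*D*(4 + D))
(-12 + p(5, 2))*(3 + (-2)⁴)² = (-12 + 2*5*(4 + 5))*(3 + (-2)⁴)² = (-12 + 2*5*9)*(3 + 16)² = (-12 + 90)*19² = 78*361 = 28158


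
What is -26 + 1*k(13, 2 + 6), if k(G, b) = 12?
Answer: -14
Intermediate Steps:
-26 + 1*k(13, 2 + 6) = -26 + 1*12 = -26 + 12 = -14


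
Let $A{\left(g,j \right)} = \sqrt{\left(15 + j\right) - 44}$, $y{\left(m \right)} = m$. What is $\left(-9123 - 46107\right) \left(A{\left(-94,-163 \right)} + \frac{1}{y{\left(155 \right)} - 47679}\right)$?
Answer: $\frac{27615}{23762} - 441840 i \sqrt{3} \approx 1.1621 - 7.6529 \cdot 10^{5} i$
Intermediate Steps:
$A{\left(g,j \right)} = \sqrt{-29 + j}$
$\left(-9123 - 46107\right) \left(A{\left(-94,-163 \right)} + \frac{1}{y{\left(155 \right)} - 47679}\right) = \left(-9123 - 46107\right) \left(\sqrt{-29 - 163} + \frac{1}{155 - 47679}\right) = - 55230 \left(\sqrt{-192} + \frac{1}{-47524}\right) = - 55230 \left(8 i \sqrt{3} - \frac{1}{47524}\right) = - 55230 \left(- \frac{1}{47524} + 8 i \sqrt{3}\right) = \frac{27615}{23762} - 441840 i \sqrt{3}$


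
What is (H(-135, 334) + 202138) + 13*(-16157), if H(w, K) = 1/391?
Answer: -3090072/391 ≈ -7903.0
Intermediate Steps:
H(w, K) = 1/391
(H(-135, 334) + 202138) + 13*(-16157) = (1/391 + 202138) + 13*(-16157) = 79035959/391 - 210041 = -3090072/391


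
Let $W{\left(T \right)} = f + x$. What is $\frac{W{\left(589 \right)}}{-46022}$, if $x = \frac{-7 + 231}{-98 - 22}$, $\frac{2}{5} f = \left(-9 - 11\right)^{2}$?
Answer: $- \frac{7486}{345165} \approx -0.021688$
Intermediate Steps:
$f = 1000$ ($f = \frac{5 \left(-9 - 11\right)^{2}}{2} = \frac{5 \left(-20\right)^{2}}{2} = \frac{5}{2} \cdot 400 = 1000$)
$x = - \frac{28}{15}$ ($x = \frac{224}{-120} = 224 \left(- \frac{1}{120}\right) = - \frac{28}{15} \approx -1.8667$)
$W{\left(T \right)} = \frac{14972}{15}$ ($W{\left(T \right)} = 1000 - \frac{28}{15} = \frac{14972}{15}$)
$\frac{W{\left(589 \right)}}{-46022} = \frac{14972}{15 \left(-46022\right)} = \frac{14972}{15} \left(- \frac{1}{46022}\right) = - \frac{7486}{345165}$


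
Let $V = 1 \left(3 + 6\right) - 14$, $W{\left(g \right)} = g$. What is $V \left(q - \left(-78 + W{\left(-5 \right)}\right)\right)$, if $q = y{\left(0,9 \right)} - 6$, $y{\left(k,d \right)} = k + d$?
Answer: $-430$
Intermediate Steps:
$y{\left(k,d \right)} = d + k$
$V = -5$ ($V = 1 \cdot 9 - 14 = 9 - 14 = -5$)
$q = 3$ ($q = \left(9 + 0\right) - 6 = 9 - 6 = 3$)
$V \left(q - \left(-78 + W{\left(-5 \right)}\right)\right) = - 5 \left(3 - -83\right) = - 5 \left(3 + \left(78 + 5\right)\right) = - 5 \left(3 + 83\right) = \left(-5\right) 86 = -430$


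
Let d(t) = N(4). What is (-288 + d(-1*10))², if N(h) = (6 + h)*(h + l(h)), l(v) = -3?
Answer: 77284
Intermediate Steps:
N(h) = (-3 + h)*(6 + h) (N(h) = (6 + h)*(h - 3) = (6 + h)*(-3 + h) = (-3 + h)*(6 + h))
d(t) = 10 (d(t) = -18 + 4² + 3*4 = -18 + 16 + 12 = 10)
(-288 + d(-1*10))² = (-288 + 10)² = (-278)² = 77284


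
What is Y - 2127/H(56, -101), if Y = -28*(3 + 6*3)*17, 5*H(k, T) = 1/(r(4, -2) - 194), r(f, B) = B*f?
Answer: 2138274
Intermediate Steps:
H(k, T) = -1/1010 (H(k, T) = 1/(5*(-2*4 - 194)) = 1/(5*(-8 - 194)) = (1/5)/(-202) = (1/5)*(-1/202) = -1/1010)
Y = -9996 (Y = -28*(3 + 18)*17 = -28*21*17 = -588*17 = -9996)
Y - 2127/H(56, -101) = -9996 - 2127/(-1/1010) = -9996 - 2127*(-1010) = -9996 + 2148270 = 2138274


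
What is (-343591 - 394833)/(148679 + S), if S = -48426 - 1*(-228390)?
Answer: -738424/328643 ≈ -2.2469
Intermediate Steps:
S = 179964 (S = -48426 + 228390 = 179964)
(-343591 - 394833)/(148679 + S) = (-343591 - 394833)/(148679 + 179964) = -738424/328643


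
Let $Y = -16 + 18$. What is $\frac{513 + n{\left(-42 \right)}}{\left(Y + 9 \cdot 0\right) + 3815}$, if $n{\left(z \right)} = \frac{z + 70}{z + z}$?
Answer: $\frac{1538}{11451} \approx 0.13431$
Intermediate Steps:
$Y = 2$
$n{\left(z \right)} = \frac{70 + z}{2 z}$
$\frac{513 + n{\left(-42 \right)}}{\left(Y + 9 \cdot 0\right) + 3815} = \frac{513 + \frac{70 - 42}{2 \left(-42\right)}}{\left(2 + 9 \cdot 0\right) + 3815} = \frac{513 + \frac{1}{2} \left(- \frac{1}{42}\right) 28}{\left(2 + 0\right) + 3815} = \frac{513 - \frac{1}{3}}{2 + 3815} = \frac{1538}{3 \cdot 3817} = \frac{1538}{3} \cdot \frac{1}{3817} = \frac{1538}{11451}$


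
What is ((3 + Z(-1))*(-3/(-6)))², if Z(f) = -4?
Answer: ¼ ≈ 0.25000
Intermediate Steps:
((3 + Z(-1))*(-3/(-6)))² = ((3 - 4)*(-3/(-6)))² = (-(-3)*(-1)/6)² = (-1*½)² = (-½)² = ¼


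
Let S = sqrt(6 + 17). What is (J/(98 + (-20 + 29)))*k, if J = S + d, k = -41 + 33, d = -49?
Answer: 392/107 - 8*sqrt(23)/107 ≈ 3.3050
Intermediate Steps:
S = sqrt(23) ≈ 4.7958
k = -8
J = -49 + sqrt(23) (J = sqrt(23) - 49 = -49 + sqrt(23) ≈ -44.204)
(J/(98 + (-20 + 29)))*k = ((-49 + sqrt(23))/(98 + (-20 + 29)))*(-8) = ((-49 + sqrt(23))/(98 + 9))*(-8) = ((-49 + sqrt(23))/107)*(-8) = (-49/107 + sqrt(23)/107)*(-8) = 392/107 - 8*sqrt(23)/107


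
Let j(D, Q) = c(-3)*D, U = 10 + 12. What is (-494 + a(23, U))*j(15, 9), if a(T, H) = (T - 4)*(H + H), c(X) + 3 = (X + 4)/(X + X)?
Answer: -16245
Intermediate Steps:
c(X) = -3 + (4 + X)/(2*X) (c(X) = -3 + (X + 4)/(X + X) = -3 + (4 + X)/((2*X)) = -3 + (4 + X)*(1/(2*X)) = -3 + (4 + X)/(2*X))
U = 22
a(T, H) = 2*H*(-4 + T) (a(T, H) = (-4 + T)*(2*H) = 2*H*(-4 + T))
j(D, Q) = -19*D/6 (j(D, Q) = (-5/2 + 2/(-3))*D = (-5/2 + 2*(-⅓))*D = (-5/2 - ⅔)*D = -19*D/6)
(-494 + a(23, U))*j(15, 9) = (-494 + 2*22*(-4 + 23))*(-19/6*15) = (-494 + 2*22*19)*(-95/2) = (-494 + 836)*(-95/2) = 342*(-95/2) = -16245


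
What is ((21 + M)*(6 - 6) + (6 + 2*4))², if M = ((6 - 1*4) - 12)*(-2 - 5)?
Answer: 196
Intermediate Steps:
M = 70 (M = ((6 - 4) - 12)*(-7) = (2 - 12)*(-7) = -10*(-7) = 70)
((21 + M)*(6 - 6) + (6 + 2*4))² = ((21 + 70)*(6 - 6) + (6 + 2*4))² = (91*0 + (6 + 8))² = (0 + 14)² = 14² = 196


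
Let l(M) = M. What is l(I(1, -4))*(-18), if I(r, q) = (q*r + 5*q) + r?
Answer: 414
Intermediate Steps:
I(r, q) = r + 5*q + q*r (I(r, q) = (5*q + q*r) + r = r + 5*q + q*r)
l(I(1, -4))*(-18) = (1 + 5*(-4) - 4*1)*(-18) = (1 - 20 - 4)*(-18) = -23*(-18) = 414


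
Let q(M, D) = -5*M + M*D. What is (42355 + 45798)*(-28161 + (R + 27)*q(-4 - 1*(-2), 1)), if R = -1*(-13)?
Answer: -2454267673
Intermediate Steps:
R = 13
q(M, D) = -5*M + D*M
(42355 + 45798)*(-28161 + (R + 27)*q(-4 - 1*(-2), 1)) = (42355 + 45798)*(-28161 + (13 + 27)*((-4 - 1*(-2))*(-5 + 1))) = 88153*(-28161 + 40*((-4 + 2)*(-4))) = 88153*(-28161 + 40*(-2*(-4))) = 88153*(-28161 + 40*8) = 88153*(-28161 + 320) = 88153*(-27841) = -2454267673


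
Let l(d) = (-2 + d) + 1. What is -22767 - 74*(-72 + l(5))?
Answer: -17735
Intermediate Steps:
l(d) = -1 + d
-22767 - 74*(-72 + l(5)) = -22767 - 74*(-72 + (-1 + 5)) = -22767 - 74*(-72 + 4) = -22767 - 74*(-68) = -22767 - 1*(-5032) = -22767 + 5032 = -17735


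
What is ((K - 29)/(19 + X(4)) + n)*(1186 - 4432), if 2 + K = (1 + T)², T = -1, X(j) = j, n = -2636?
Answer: 196899114/23 ≈ 8.5608e+6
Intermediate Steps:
K = -2 (K = -2 + (1 - 1)² = -2 + 0² = -2 + 0 = -2)
((K - 29)/(19 + X(4)) + n)*(1186 - 4432) = ((-2 - 29)/(19 + 4) - 2636)*(1186 - 4432) = (-31/23 - 2636)*(-3246) = -60659/23*(-3246) = 196899114/23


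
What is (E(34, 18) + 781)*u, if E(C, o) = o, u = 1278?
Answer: 1021122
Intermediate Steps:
(E(34, 18) + 781)*u = (18 + 781)*1278 = 799*1278 = 1021122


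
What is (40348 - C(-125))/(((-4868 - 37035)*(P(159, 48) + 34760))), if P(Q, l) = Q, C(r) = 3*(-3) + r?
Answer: -40482/1463210857 ≈ -2.7667e-5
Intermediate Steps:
C(r) = -9 + r
(40348 - C(-125))/(((-4868 - 37035)*(P(159, 48) + 34760))) = (40348 - (-9 - 125))/(((-4868 - 37035)*(159 + 34760))) = (40348 - 1*(-134))/((-41903*34919)) = (40348 + 134)/(-1463210857) = 40482*(-1/1463210857) = -40482/1463210857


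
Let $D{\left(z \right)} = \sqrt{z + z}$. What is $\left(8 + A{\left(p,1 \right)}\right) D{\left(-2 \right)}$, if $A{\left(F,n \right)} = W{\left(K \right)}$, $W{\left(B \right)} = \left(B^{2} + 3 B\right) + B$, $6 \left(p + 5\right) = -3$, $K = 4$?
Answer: $80 i \approx 80.0 i$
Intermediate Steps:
$p = - \frac{11}{2}$ ($p = -5 + \frac{1}{6} \left(-3\right) = -5 - \frac{1}{2} = - \frac{11}{2} \approx -5.5$)
$W{\left(B \right)} = B^{2} + 4 B$
$D{\left(z \right)} = \sqrt{2} \sqrt{z}$ ($D{\left(z \right)} = \sqrt{2 z} = \sqrt{2} \sqrt{z}$)
$A{\left(F,n \right)} = 32$ ($A{\left(F,n \right)} = 4 \left(4 + 4\right) = 4 \cdot 8 = 32$)
$\left(8 + A{\left(p,1 \right)}\right) D{\left(-2 \right)} = \left(8 + 32\right) \sqrt{2} \sqrt{-2} = 40 \sqrt{2} i \sqrt{2} = 40 \cdot 2 i = 80 i$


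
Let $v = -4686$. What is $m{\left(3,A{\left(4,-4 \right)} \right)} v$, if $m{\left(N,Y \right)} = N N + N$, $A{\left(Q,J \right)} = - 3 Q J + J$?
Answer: $-56232$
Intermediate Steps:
$A{\left(Q,J \right)} = J - 3 J Q$ ($A{\left(Q,J \right)} = - 3 J Q + J = J - 3 J Q$)
$m{\left(N,Y \right)} = N + N^{2}$ ($m{\left(N,Y \right)} = N^{2} + N = N + N^{2}$)
$m{\left(3,A{\left(4,-4 \right)} \right)} v = 3 \left(1 + 3\right) \left(-4686\right) = 3 \cdot 4 \left(-4686\right) = 12 \left(-4686\right) = -56232$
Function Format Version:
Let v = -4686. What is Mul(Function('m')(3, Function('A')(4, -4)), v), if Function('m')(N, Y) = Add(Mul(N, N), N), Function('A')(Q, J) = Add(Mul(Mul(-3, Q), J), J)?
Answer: -56232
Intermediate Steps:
Function('A')(Q, J) = Add(J, Mul(-3, J, Q)) (Function('A')(Q, J) = Add(Mul(-3, J, Q), J) = Add(J, Mul(-3, J, Q)))
Function('m')(N, Y) = Add(N, Pow(N, 2)) (Function('m')(N, Y) = Add(Pow(N, 2), N) = Add(N, Pow(N, 2)))
Mul(Function('m')(3, Function('A')(4, -4)), v) = Mul(Mul(3, Add(1, 3)), -4686) = Mul(Mul(3, 4), -4686) = Mul(12, -4686) = -56232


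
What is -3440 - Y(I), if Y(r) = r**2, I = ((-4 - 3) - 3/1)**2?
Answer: -13440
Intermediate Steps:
I = 100 (I = (-7 - 3*1)**2 = (-7 - 3)**2 = (-10)**2 = 100)
-3440 - Y(I) = -3440 - 1*100**2 = -3440 - 1*10000 = -3440 - 10000 = -13440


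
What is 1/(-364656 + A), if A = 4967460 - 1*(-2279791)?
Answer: 1/6882595 ≈ 1.4529e-7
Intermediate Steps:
A = 7247251 (A = 4967460 + 2279791 = 7247251)
1/(-364656 + A) = 1/(-364656 + 7247251) = 1/6882595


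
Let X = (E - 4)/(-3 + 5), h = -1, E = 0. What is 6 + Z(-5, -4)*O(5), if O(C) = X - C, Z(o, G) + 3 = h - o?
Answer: -1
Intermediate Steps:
Z(o, G) = -4 - o (Z(o, G) = -3 + (-1 - o) = -4 - o)
X = -2 (X = (0 - 4)/(-3 + 5) = -4/2 = -4*½ = -2)
O(C) = -2 - C
6 + Z(-5, -4)*O(5) = 6 + (-4 - 1*(-5))*(-2 - 1*5) = 6 + (-4 + 5)*(-2 - 5) = 6 + 1*(-7) = 6 - 7 = -1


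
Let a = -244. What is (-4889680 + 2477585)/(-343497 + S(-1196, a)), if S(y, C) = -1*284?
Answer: 2412095/343781 ≈ 7.0164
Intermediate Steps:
S(y, C) = -284
(-4889680 + 2477585)/(-343497 + S(-1196, a)) = (-4889680 + 2477585)/(-343497 - 284) = -2412095/(-343781) = -2412095*(-1/343781) = 2412095/343781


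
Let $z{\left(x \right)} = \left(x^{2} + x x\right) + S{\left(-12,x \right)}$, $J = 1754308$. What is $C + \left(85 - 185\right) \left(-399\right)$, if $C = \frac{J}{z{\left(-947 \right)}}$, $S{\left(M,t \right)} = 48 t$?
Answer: $\frac{34876709054}{874081} \approx 39901.0$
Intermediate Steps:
$z{\left(x \right)} = 2 x^{2} + 48 x$ ($z{\left(x \right)} = \left(x^{2} + x x\right) + 48 x = \left(x^{2} + x^{2}\right) + 48 x = 2 x^{2} + 48 x$)
$C = \frac{877154}{874081}$ ($C = \frac{1754308}{2 \left(-947\right) \left(24 - 947\right)} = \frac{1754308}{2 \left(-947\right) \left(-923\right)} = \frac{1754308}{1748162} = 1754308 \cdot \frac{1}{1748162} = \frac{877154}{874081} \approx 1.0035$)
$C + \left(85 - 185\right) \left(-399\right) = \frac{877154}{874081} + \left(85 - 185\right) \left(-399\right) = \frac{877154}{874081} - -39900 = \frac{877154}{874081} + 39900 = \frac{34876709054}{874081}$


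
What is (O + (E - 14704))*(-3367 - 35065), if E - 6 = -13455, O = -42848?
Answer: 2728710432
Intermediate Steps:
E = -13449 (E = 6 - 13455 = -13449)
(O + (E - 14704))*(-3367 - 35065) = (-42848 + (-13449 - 14704))*(-3367 - 35065) = (-42848 - 28153)*(-38432) = -71001*(-38432) = 2728710432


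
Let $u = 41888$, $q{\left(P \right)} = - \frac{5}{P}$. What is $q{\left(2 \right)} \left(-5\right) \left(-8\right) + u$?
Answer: $41788$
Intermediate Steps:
$q{\left(2 \right)} \left(-5\right) \left(-8\right) + u = - \frac{5}{2} \left(-5\right) \left(-8\right) + 41888 = \left(-5\right) \frac{1}{2} \left(-5\right) \left(-8\right) + 41888 = \left(- \frac{5}{2}\right) \left(-5\right) \left(-8\right) + 41888 = \frac{25}{2} \left(-8\right) + 41888 = -100 + 41888 = 41788$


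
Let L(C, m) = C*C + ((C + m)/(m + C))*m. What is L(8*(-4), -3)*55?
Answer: 56155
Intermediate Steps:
L(C, m) = m + C² (L(C, m) = C² + ((C + m)/(C + m))*m = C² + 1*m = C² + m = m + C²)
L(8*(-4), -3)*55 = (-3 + (8*(-4))²)*55 = (-3 + (-32)²)*55 = (-3 + 1024)*55 = 1021*55 = 56155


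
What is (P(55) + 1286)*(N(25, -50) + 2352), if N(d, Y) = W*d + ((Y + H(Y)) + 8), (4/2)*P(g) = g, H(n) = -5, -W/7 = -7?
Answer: 4636655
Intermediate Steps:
W = 49 (W = -7*(-7) = 49)
P(g) = g/2
N(d, Y) = 3 + Y + 49*d (N(d, Y) = 49*d + ((Y - 5) + 8) = 49*d + ((-5 + Y) + 8) = 49*d + (3 + Y) = 3 + Y + 49*d)
(P(55) + 1286)*(N(25, -50) + 2352) = ((½)*55 + 1286)*((3 - 50 + 49*25) + 2352) = (55/2 + 1286)*((3 - 50 + 1225) + 2352) = 2627*(1178 + 2352)/2 = (2627/2)*3530 = 4636655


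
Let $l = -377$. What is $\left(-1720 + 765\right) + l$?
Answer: $-1332$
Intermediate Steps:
$\left(-1720 + 765\right) + l = \left(-1720 + 765\right) - 377 = -955 - 377 = -1332$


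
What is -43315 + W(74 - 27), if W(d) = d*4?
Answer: -43127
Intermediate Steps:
W(d) = 4*d
-43315 + W(74 - 27) = -43315 + 4*(74 - 27) = -43315 + 4*47 = -43315 + 188 = -43127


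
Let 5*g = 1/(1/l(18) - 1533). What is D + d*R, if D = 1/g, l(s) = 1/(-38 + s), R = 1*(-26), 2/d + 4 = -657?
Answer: -5132613/661 ≈ -7764.9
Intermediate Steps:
d = -2/661 (d = 2/(-4 - 657) = 2/(-661) = 2*(-1/661) = -2/661 ≈ -0.0030257)
R = -26
g = -1/7765 (g = 1/(5*(1/(1/(-38 + 18)) - 1533)) = 1/(5*(1/(1/(-20)) - 1533)) = 1/(5*(1/(-1/20) - 1533)) = 1/(5*(-20 - 1533)) = (⅕)/(-1553) = (⅕)*(-1/1553) = -1/7765 ≈ -0.00012878)
D = -7765 (D = 1/(-1/7765) = -7765)
D + d*R = -7765 - 2/661*(-26) = -7765 + 52/661 = -5132613/661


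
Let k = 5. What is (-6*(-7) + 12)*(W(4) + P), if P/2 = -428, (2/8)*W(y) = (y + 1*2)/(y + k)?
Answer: -46080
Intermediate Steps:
W(y) = 4*(2 + y)/(5 + y) (W(y) = 4*((y + 1*2)/(y + 5)) = 4*((y + 2)/(5 + y)) = 4*((2 + y)/(5 + y)) = 4*(2 + y)/(5 + y))
P = -856 (P = 2*(-428) = -856)
(-6*(-7) + 12)*(W(4) + P) = (-6*(-7) + 12)*(4*(2 + 4)/(5 + 4) - 856) = (42 + 12)*(4*6/9 - 856) = 54*(4*(⅑)*6 - 856) = 54*(8/3 - 856) = 54*(-2560/3) = -46080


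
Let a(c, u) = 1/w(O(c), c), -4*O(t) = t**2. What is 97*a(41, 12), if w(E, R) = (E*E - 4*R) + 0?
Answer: 1552/2823137 ≈ 0.00054974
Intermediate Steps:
O(t) = -t**2/4
w(E, R) = E**2 - 4*R (w(E, R) = (E**2 - 4*R) + 0 = E**2 - 4*R)
a(c, u) = 1/(-4*c + c**4/16) (a(c, u) = 1/((-c**2/4)**2 - 4*c) = 1/(c**4/16 - 4*c) = 1/(-4*c + c**4/16))
97*a(41, 12) = 97*(16/(41*(-64 + 41**3))) = 97*(16*(1/41)/(-64 + 68921)) = 97*(16*(1/41)/68857) = 97*(16*(1/41)*(1/68857)) = 97*(16/2823137) = 1552/2823137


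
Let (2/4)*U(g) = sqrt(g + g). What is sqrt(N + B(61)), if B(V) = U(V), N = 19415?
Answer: sqrt(19415 + 2*sqrt(122)) ≈ 139.42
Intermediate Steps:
U(g) = 2*sqrt(2)*sqrt(g) (U(g) = 2*sqrt(g + g) = 2*sqrt(2*g) = 2*(sqrt(2)*sqrt(g)) = 2*sqrt(2)*sqrt(g))
B(V) = 2*sqrt(2)*sqrt(V)
sqrt(N + B(61)) = sqrt(19415 + 2*sqrt(2)*sqrt(61)) = sqrt(19415 + 2*sqrt(122))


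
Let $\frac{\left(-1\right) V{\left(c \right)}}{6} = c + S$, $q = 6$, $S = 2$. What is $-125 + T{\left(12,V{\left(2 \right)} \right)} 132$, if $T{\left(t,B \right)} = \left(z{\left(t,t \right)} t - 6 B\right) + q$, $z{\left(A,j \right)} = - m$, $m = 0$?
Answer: $19675$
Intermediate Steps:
$z{\left(A,j \right)} = 0$ ($z{\left(A,j \right)} = \left(-1\right) 0 = 0$)
$V{\left(c \right)} = -12 - 6 c$ ($V{\left(c \right)} = - 6 \left(c + 2\right) = - 6 \left(2 + c\right) = -12 - 6 c$)
$T{\left(t,B \right)} = 6 - 6 B$ ($T{\left(t,B \right)} = \left(0 t - 6 B\right) + 6 = \left(0 - 6 B\right) + 6 = - 6 B + 6 = 6 - 6 B$)
$-125 + T{\left(12,V{\left(2 \right)} \right)} 132 = -125 + \left(6 - 6 \left(-12 - 12\right)\right) 132 = -125 + \left(6 - -144\right) 132 = -125 + \left(6 + 144\right) 132 = -125 + 150 \cdot 132 = -125 + 19800 = 19675$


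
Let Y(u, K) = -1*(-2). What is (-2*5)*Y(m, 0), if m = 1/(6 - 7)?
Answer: -20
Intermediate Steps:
m = -1 (m = 1/(-1) = -1)
Y(u, K) = 2
(-2*5)*Y(m, 0) = -2*5*2 = -10*2 = -20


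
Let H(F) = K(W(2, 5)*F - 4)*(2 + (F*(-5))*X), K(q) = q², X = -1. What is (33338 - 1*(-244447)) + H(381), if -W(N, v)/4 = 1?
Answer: 4452710873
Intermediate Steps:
W(N, v) = -4 (W(N, v) = -4*1 = -4)
H(F) = (-4 - 4*F)²*(2 + 5*F) (H(F) = (-4*F - 4)²*(2 + (F*(-5))*(-1)) = (-4 - 4*F)²*(2 - 5*F*(-1)) = (-4 - 4*F)²*(2 + 5*F))
(33338 - 1*(-244447)) + H(381) = (33338 - 1*(-244447)) + (-1 - 1*381)²*(32 + 80*381) = (33338 + 244447) + (-1 - 381)²*(32 + 30480) = 277785 + (-382)²*30512 = 277785 + 145924*30512 = 277785 + 4452433088 = 4452710873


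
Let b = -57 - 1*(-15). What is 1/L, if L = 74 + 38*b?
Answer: -1/1522 ≈ -0.00065703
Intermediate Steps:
b = -42 (b = -57 + 15 = -42)
L = -1522 (L = 74 + 38*(-42) = 74 - 1596 = -1522)
1/L = 1/(-1522) = -1/1522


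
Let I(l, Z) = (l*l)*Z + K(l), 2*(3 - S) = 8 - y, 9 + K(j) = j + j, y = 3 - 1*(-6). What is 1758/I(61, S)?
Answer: 3516/26273 ≈ 0.13383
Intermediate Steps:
y = 9 (y = 3 + 6 = 9)
K(j) = -9 + 2*j (K(j) = -9 + (j + j) = -9 + 2*j)
S = 7/2 (S = 3 - (8 - 1*9)/2 = 3 - (8 - 9)/2 = 3 - 1/2*(-1) = 3 + 1/2 = 7/2 ≈ 3.5000)
I(l, Z) = -9 + 2*l + Z*l**2 (I(l, Z) = (l*l)*Z + (-9 + 2*l) = l**2*Z + (-9 + 2*l) = Z*l**2 + (-9 + 2*l) = -9 + 2*l + Z*l**2)
1758/I(61, S) = 1758/(-9 + 2*61 + (7/2)*61**2) = 1758/(-9 + 122 + (7/2)*3721) = 1758/(-9 + 122 + 26047/2) = 1758/(26273/2) = 1758*(2/26273) = 3516/26273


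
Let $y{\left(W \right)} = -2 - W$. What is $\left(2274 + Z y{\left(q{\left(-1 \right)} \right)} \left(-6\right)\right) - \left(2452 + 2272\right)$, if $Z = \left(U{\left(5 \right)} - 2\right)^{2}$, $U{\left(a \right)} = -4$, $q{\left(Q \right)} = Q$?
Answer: $-2234$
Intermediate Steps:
$Z = 36$ ($Z = \left(-4 - 2\right)^{2} = \left(-6\right)^{2} = 36$)
$\left(2274 + Z y{\left(q{\left(-1 \right)} \right)} \left(-6\right)\right) - \left(2452 + 2272\right) = \left(2274 + 36 \left(-2 - -1\right) \left(-6\right)\right) - \left(2452 + 2272\right) = \left(2274 + 36 \left(-2 + 1\right) \left(-6\right)\right) - 4724 = \left(2274 + 36 \left(-1\right) \left(-6\right)\right) - 4724 = \left(2274 - -216\right) - 4724 = \left(2274 + 216\right) - 4724 = 2490 - 4724 = -2234$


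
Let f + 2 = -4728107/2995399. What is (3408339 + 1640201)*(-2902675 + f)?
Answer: -142981896899560600/9757 ≈ -1.4654e+13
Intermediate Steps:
f = -34915/9757 (f = -2 - 4728107/2995399 = -2 - 4728107*1/2995399 = -2 - 15401/9757 = -34915/9757 ≈ -3.5785)
(3408339 + 1640201)*(-2902675 + f) = (3408339 + 1640201)*(-2902675 - 34915/9757) = 5048540*(-28321434890/9757) = -142981896899560600/9757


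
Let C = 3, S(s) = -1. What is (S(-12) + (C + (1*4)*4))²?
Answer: 324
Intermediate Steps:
(S(-12) + (C + (1*4)*4))² = (-1 + (3 + (1*4)*4))² = (-1 + (3 + 4*4))² = (-1 + (3 + 16))² = (-1 + 19)² = 18² = 324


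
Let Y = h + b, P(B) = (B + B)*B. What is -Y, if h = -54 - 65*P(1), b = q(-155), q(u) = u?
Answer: 339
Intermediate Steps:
P(B) = 2*B² (P(B) = (2*B)*B = 2*B²)
b = -155
h = -184 (h = -54 - 130*1² = -54 - 130 = -184)
Y = -339 (Y = -184 - 155 = -339)
-Y = -1*(-339) = 339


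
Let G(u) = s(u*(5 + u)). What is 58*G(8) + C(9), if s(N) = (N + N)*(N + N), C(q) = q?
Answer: 2509321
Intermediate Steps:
s(N) = 4*N² (s(N) = (2*N)*(2*N) = 4*N²)
G(u) = 4*u²*(5 + u)² (G(u) = 4*(u*(5 + u))² = 4*(u²*(5 + u)²) = 4*u²*(5 + u)²)
58*G(8) + C(9) = 58*(4*8²*(5 + 8)²) + 9 = 58*(4*64*13²) + 9 = 58*(4*64*169) + 9 = 58*43264 + 9 = 2509312 + 9 = 2509321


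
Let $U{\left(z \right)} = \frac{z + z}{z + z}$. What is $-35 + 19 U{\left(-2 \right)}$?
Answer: $-16$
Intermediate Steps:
$U{\left(z \right)} = 1$ ($U{\left(z \right)} = \frac{2 z}{2 z} = 2 z \frac{1}{2 z} = 1$)
$-35 + 19 U{\left(-2 \right)} = -35 + 19 \cdot 1 = -35 + 19 = -16$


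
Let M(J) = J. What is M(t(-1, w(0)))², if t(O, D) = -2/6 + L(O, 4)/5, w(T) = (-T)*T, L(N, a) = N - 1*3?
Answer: 289/225 ≈ 1.2844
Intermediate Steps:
L(N, a) = -3 + N (L(N, a) = N - 3 = -3 + N)
w(T) = -T²
t(O, D) = -14/15 + O/5 (t(O, D) = -2/6 + (-3 + O)/5 = -2*⅙ + (-3 + O)*(⅕) = -⅓ + (-⅗ + O/5) = -14/15 + O/5)
M(t(-1, w(0)))² = (-14/15 + (⅕)*(-1))² = (-14/15 - ⅕)² = (-17/15)² = 289/225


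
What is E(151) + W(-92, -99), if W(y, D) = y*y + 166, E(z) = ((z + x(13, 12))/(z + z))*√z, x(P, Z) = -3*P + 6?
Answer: 8630 + 59*√151/151 ≈ 8634.8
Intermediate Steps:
x(P, Z) = 6 - 3*P
E(z) = (-33 + z)/(2*√z) (E(z) = ((z + (6 - 3*13))/(z + z))*√z = ((z + (6 - 39))/((2*z)))*√z = ((z - 33)*(1/(2*z)))*√z = ((-33 + z)*(1/(2*z)))*√z = ((-33 + z)/(2*z))*√z = (-33 + z)/(2*√z))
W(y, D) = 166 + y² (W(y, D) = y² + 166 = 166 + y²)
E(151) + W(-92, -99) = (-33 + 151)/(2*√151) + (166 + (-92)²) = (½)*(√151/151)*118 + (166 + 8464) = 59*√151/151 + 8630 = 8630 + 59*√151/151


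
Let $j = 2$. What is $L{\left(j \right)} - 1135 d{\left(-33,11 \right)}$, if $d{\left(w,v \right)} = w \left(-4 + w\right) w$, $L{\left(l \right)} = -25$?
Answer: $45732530$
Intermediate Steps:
$d{\left(w,v \right)} = w^{2} \left(-4 + w\right)$
$L{\left(j \right)} - 1135 d{\left(-33,11 \right)} = -25 - 1135 \left(-33\right)^{2} \left(-4 - 33\right) = -25 - 1135 \cdot 1089 \left(-37\right) = -25 - -45732555 = -25 + 45732555 = 45732530$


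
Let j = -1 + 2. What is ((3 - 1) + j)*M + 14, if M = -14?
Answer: -28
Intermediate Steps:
j = 1
((3 - 1) + j)*M + 14 = ((3 - 1) + 1)*(-14) + 14 = (2 + 1)*(-14) + 14 = 3*(-14) + 14 = -42 + 14 = -28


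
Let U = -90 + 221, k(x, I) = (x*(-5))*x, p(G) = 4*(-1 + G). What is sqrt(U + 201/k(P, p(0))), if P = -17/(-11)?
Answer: sqrt(824870)/85 ≈ 10.685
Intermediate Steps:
p(G) = -4 + 4*G
P = 17/11 (P = -17*(-1/11) = 17/11 ≈ 1.5455)
k(x, I) = -5*x**2 (k(x, I) = (-5*x)*x = -5*x**2)
U = 131
sqrt(U + 201/k(P, p(0))) = sqrt(131 + 201/((-5*(17/11)**2))) = sqrt(131 + 201/((-5*289/121))) = sqrt(131 + 201/(-1445/121)) = sqrt(131 + 201*(-121/1445)) = sqrt(131 - 24321/1445) = sqrt(164974/1445) = sqrt(824870)/85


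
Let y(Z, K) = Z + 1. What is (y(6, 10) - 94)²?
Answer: 7569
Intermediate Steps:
y(Z, K) = 1 + Z
(y(6, 10) - 94)² = ((1 + 6) - 94)² = (7 - 94)² = (-87)² = 7569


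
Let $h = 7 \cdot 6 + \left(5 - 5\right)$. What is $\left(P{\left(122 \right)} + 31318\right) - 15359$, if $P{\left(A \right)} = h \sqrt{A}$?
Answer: $15959 + 42 \sqrt{122} \approx 16423.0$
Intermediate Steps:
$h = 42$ ($h = 42 + \left(5 - 5\right) = 42 + 0 = 42$)
$P{\left(A \right)} = 42 \sqrt{A}$
$\left(P{\left(122 \right)} + 31318\right) - 15359 = \left(42 \sqrt{122} + 31318\right) - 15359 = \left(31318 + 42 \sqrt{122}\right) - 15359 = 15959 + 42 \sqrt{122}$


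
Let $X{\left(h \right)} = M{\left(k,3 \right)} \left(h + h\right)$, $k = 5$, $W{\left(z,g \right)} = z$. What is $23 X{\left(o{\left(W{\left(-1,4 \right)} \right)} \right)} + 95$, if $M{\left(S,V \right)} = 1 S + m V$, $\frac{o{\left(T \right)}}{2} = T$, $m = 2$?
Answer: $-917$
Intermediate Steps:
$o{\left(T \right)} = 2 T$
$M{\left(S,V \right)} = S + 2 V$ ($M{\left(S,V \right)} = 1 S + 2 V = S + 2 V$)
$X{\left(h \right)} = 22 h$ ($X{\left(h \right)} = \left(5 + 2 \cdot 3\right) \left(h + h\right) = \left(5 + 6\right) 2 h = 11 \cdot 2 h = 22 h$)
$23 X{\left(o{\left(W{\left(-1,4 \right)} \right)} \right)} + 95 = 23 \cdot 22 \cdot 2 \left(-1\right) + 95 = 23 \cdot 22 \left(-2\right) + 95 = 23 \left(-44\right) + 95 = -1012 + 95 = -917$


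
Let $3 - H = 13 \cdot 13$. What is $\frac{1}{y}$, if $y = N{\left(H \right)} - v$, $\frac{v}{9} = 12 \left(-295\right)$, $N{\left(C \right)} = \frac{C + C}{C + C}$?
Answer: $\frac{1}{31861} \approx 3.1386 \cdot 10^{-5}$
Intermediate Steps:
$H = -166$ ($H = 3 - 13 \cdot 13 = 3 - 169 = -166$)
$N{\left(C \right)} = 1$ ($N{\left(C \right)} = \frac{2 C}{2 C} = 2 C \frac{1}{2 C} = 1$)
$v = -31860$ ($v = 9 \cdot 12 \left(-295\right) = 9 \left(-3540\right) = -31860$)
$y = 31861$ ($y = 1 - -31860 = 1 + 31860 = 31861$)
$\frac{1}{y} = \frac{1}{31861}$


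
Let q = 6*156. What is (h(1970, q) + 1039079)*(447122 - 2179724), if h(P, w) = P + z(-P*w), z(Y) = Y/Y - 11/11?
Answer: -1803723579498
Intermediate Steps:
q = 936
z(Y) = 0 (z(Y) = 1 - 11*1/11 = 1 - 1 = 0)
h(P, w) = P (h(P, w) = P + 0 = P)
(h(1970, q) + 1039079)*(447122 - 2179724) = (1970 + 1039079)*(447122 - 2179724) = 1041049*(-1732602) = -1803723579498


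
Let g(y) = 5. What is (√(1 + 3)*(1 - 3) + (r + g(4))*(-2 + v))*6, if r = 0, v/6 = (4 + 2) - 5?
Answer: 96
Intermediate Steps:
v = 6 (v = 6*((4 + 2) - 5) = 6*(6 - 5) = 6*1 = 6)
(√(1 + 3)*(1 - 3) + (r + g(4))*(-2 + v))*6 = (√(1 + 3)*(1 - 3) + (0 + 5)*(-2 + 6))*6 = (√4*(-2) + 5*4)*6 = (2*(-2) + 20)*6 = (-4 + 20)*6 = 16*6 = 96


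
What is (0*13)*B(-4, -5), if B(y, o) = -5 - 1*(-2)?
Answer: 0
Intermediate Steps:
B(y, o) = -3 (B(y, o) = -5 + 2 = -3)
(0*13)*B(-4, -5) = (0*13)*(-3) = 0*(-3) = 0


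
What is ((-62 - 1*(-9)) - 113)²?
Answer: 27556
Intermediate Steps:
((-62 - 1*(-9)) - 113)² = ((-62 + 9) - 113)² = (-53 - 113)² = (-166)² = 27556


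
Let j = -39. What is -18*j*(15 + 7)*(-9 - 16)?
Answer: -386100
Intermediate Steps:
-18*j*(15 + 7)*(-9 - 16) = -18*(-39)*(15 + 7)*(-9 - 16) = -(-702)*22*(-25) = -(-702)*(-550) = -1*386100 = -386100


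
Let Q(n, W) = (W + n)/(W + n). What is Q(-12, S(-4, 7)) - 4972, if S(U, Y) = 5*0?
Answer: -4971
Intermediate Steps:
S(U, Y) = 0
Q(n, W) = 1
Q(-12, S(-4, 7)) - 4972 = 1 - 4972 = -4971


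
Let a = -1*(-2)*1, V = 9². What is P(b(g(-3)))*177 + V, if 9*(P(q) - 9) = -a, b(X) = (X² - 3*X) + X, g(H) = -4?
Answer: 4904/3 ≈ 1634.7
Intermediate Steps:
V = 81
a = 2 (a = 2*1 = 2)
b(X) = X² - 2*X
P(q) = 79/9 (P(q) = 9 + (-1*2)/9 = 9 + (⅑)*(-2) = 9 - 2/9 = 79/9)
P(b(g(-3)))*177 + V = (79/9)*177 + 81 = 4661/3 + 81 = 4904/3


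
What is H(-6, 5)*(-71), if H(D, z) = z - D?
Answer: -781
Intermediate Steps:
H(-6, 5)*(-71) = (5 - 1*(-6))*(-71) = (5 + 6)*(-71) = 11*(-71) = -781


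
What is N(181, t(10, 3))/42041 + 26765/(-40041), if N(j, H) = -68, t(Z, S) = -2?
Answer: -66350009/99021393 ≈ -0.67006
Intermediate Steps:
N(181, t(10, 3))/42041 + 26765/(-40041) = -68/42041 + 26765/(-40041) = -68*1/42041 + 26765*(-1/40041) = -4/2473 - 26765/40041 = -66350009/99021393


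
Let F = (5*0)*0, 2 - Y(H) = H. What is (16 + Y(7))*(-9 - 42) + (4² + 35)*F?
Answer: -561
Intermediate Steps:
Y(H) = 2 - H
F = 0 (F = 0*0 = 0)
(16 + Y(7))*(-9 - 42) + (4² + 35)*F = (16 + (2 - 1*7))*(-9 - 42) + (4² + 35)*0 = (16 + (2 - 7))*(-51) + (16 + 35)*0 = (16 - 5)*(-51) + 51*0 = 11*(-51) + 0 = -561 + 0 = -561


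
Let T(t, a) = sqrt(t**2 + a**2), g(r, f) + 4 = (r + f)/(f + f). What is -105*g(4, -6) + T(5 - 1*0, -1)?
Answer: 805/2 + sqrt(26) ≈ 407.60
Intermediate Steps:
g(r, f) = -4 + (f + r)/(2*f) (g(r, f) = -4 + (r + f)/(f + f) = -4 + (f + r)/((2*f)) = -4 + (f + r)*(1/(2*f)) = -4 + (f + r)/(2*f))
T(t, a) = sqrt(a**2 + t**2)
-105*g(4, -6) + T(5 - 1*0, -1) = -105*(4 - 7*(-6))/(2*(-6)) + sqrt((-1)**2 + (5 - 1*0)**2) = -105*(-1)*(4 + 42)/(2*6) + sqrt(1 + (5 + 0)**2) = -105*(-1)*46/(2*6) + sqrt(1 + 5**2) = -105*(-23/6) + sqrt(1 + 25) = 805/2 + sqrt(26)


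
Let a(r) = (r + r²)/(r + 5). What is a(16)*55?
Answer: 14960/21 ≈ 712.38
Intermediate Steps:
a(r) = (r + r²)/(5 + r)
a(16)*55 = (16*(1 + 16)/(5 + 16))*55 = (16*17/21)*55 = (16*(1/21)*17)*55 = (272/21)*55 = 14960/21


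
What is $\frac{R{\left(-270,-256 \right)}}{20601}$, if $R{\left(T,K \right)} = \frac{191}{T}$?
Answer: $- \frac{191}{5562270} \approx -3.4339 \cdot 10^{-5}$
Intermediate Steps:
$\frac{R{\left(-270,-256 \right)}}{20601} = \frac{191 \frac{1}{-270}}{20601} = 191 \left(- \frac{1}{270}\right) \frac{1}{20601} = \left(- \frac{191}{270}\right) \frac{1}{20601} = - \frac{191}{5562270}$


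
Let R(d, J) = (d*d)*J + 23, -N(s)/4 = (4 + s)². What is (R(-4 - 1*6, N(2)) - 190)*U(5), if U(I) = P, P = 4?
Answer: -58268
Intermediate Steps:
U(I) = 4
N(s) = -4*(4 + s)²
R(d, J) = 23 + J*d² (R(d, J) = d²*J + 23 = J*d² + 23 = 23 + J*d²)
(R(-4 - 1*6, N(2)) - 190)*U(5) = ((23 + (-4*(4 + 2)²)*(-4 - 1*6)²) - 190)*4 = ((23 + (-4*6²)*(-4 - 6)²) - 190)*4 = ((23 - 4*36*(-10)²) - 190)*4 = ((23 - 144*100) - 190)*4 = ((23 - 14400) - 190)*4 = (-14377 - 190)*4 = -14567*4 = -58268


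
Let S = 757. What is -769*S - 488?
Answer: -582621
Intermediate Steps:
-769*S - 488 = -769*757 - 488 = -582133 - 488 = -582621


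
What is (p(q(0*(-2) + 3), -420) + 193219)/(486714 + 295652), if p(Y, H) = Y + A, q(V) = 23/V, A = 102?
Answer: 289993/1173549 ≈ 0.24711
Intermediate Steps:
p(Y, H) = 102 + Y (p(Y, H) = Y + 102 = 102 + Y)
(p(q(0*(-2) + 3), -420) + 193219)/(486714 + 295652) = ((102 + 23/(0*(-2) + 3)) + 193219)/(486714 + 295652) = ((102 + 23/(0 + 3)) + 193219)/782366 = ((102 + 23/3) + 193219)*(1/782366) = (329/3 + 193219)*(1/782366) = (579986/3)*(1/782366) = 289993/1173549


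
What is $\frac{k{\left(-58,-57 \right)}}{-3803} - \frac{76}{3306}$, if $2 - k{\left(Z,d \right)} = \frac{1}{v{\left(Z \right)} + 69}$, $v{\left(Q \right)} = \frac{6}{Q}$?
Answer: $- \frac{5180639}{220353426} \approx -0.023511$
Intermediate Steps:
$k{\left(Z,d \right)} = 2 - \frac{1}{69 + \frac{6}{Z}}$ ($k{\left(Z,d \right)} = 2 - \frac{1}{\frac{6}{Z} + 69} = 2 - \frac{1}{69 + \frac{6}{Z}}$)
$\frac{k{\left(-58,-57 \right)}}{-3803} - \frac{76}{3306} = \frac{\frac{1}{3} \frac{1}{2 + 23 \left(-58\right)} \left(12 + 137 \left(-58\right)\right)}{-3803} - \frac{76}{3306} = \frac{12 - 7946}{3 \left(2 - 1334\right)} \left(- \frac{1}{3803}\right) - \frac{2}{87} = \frac{1}{3} \frac{1}{-1332} \left(-7934\right) \left(- \frac{1}{3803}\right) - \frac{2}{87} = \frac{1}{3} \left(- \frac{1}{1332}\right) \left(-7934\right) \left(- \frac{1}{3803}\right) - \frac{2}{87} = \frac{3967}{1998} \left(- \frac{1}{3803}\right) - \frac{2}{87} = - \frac{3967}{7598394} - \frac{2}{87} = - \frac{5180639}{220353426}$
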